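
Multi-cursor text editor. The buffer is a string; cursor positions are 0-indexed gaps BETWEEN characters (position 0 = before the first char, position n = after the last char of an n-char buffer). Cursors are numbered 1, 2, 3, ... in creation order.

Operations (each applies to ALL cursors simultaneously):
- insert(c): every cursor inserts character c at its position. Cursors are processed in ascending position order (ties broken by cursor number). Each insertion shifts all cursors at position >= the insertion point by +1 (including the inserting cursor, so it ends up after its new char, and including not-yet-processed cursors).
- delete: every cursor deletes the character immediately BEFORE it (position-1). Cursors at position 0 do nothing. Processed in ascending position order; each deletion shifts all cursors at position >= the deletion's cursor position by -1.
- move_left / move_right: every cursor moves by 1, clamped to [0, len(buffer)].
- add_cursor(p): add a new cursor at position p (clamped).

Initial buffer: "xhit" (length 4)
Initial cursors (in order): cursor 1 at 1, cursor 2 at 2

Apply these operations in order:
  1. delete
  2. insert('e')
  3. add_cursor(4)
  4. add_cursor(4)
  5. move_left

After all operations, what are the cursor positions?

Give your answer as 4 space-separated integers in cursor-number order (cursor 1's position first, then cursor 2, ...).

After op 1 (delete): buffer="it" (len 2), cursors c1@0 c2@0, authorship ..
After op 2 (insert('e')): buffer="eeit" (len 4), cursors c1@2 c2@2, authorship 12..
After op 3 (add_cursor(4)): buffer="eeit" (len 4), cursors c1@2 c2@2 c3@4, authorship 12..
After op 4 (add_cursor(4)): buffer="eeit" (len 4), cursors c1@2 c2@2 c3@4 c4@4, authorship 12..
After op 5 (move_left): buffer="eeit" (len 4), cursors c1@1 c2@1 c3@3 c4@3, authorship 12..

Answer: 1 1 3 3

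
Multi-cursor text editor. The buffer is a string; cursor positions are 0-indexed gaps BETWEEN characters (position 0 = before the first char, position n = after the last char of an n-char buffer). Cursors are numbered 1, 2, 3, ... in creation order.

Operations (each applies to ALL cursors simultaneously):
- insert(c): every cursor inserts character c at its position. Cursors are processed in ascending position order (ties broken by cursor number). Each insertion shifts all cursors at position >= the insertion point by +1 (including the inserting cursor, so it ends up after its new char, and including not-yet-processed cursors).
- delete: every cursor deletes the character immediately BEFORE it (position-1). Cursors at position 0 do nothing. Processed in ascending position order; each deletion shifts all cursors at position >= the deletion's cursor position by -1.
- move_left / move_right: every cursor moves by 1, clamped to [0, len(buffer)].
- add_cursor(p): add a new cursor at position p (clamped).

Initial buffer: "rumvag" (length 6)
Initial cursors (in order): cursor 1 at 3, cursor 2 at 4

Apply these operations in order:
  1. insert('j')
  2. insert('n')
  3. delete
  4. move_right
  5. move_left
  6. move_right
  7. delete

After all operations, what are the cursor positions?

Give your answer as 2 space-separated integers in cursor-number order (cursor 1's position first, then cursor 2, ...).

Answer: 4 5

Derivation:
After op 1 (insert('j')): buffer="rumjvjag" (len 8), cursors c1@4 c2@6, authorship ...1.2..
After op 2 (insert('n')): buffer="rumjnvjnag" (len 10), cursors c1@5 c2@8, authorship ...11.22..
After op 3 (delete): buffer="rumjvjag" (len 8), cursors c1@4 c2@6, authorship ...1.2..
After op 4 (move_right): buffer="rumjvjag" (len 8), cursors c1@5 c2@7, authorship ...1.2..
After op 5 (move_left): buffer="rumjvjag" (len 8), cursors c1@4 c2@6, authorship ...1.2..
After op 6 (move_right): buffer="rumjvjag" (len 8), cursors c1@5 c2@7, authorship ...1.2..
After op 7 (delete): buffer="rumjjg" (len 6), cursors c1@4 c2@5, authorship ...12.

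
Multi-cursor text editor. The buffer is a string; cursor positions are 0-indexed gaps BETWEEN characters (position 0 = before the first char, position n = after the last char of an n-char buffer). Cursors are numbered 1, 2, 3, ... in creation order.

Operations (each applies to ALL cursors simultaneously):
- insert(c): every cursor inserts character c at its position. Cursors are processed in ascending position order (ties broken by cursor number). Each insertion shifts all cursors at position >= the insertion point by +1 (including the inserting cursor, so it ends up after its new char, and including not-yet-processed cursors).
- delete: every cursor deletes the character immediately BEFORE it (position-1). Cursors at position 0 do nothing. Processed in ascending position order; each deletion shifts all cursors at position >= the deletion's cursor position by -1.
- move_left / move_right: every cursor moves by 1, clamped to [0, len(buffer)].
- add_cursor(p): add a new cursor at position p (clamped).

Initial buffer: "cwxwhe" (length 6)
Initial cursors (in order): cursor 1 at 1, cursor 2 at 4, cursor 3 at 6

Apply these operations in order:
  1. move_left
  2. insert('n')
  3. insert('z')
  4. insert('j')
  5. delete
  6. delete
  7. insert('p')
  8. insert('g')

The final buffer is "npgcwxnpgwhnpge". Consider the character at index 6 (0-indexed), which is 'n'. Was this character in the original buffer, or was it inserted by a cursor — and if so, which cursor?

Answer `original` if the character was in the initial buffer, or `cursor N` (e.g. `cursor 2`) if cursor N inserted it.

After op 1 (move_left): buffer="cwxwhe" (len 6), cursors c1@0 c2@3 c3@5, authorship ......
After op 2 (insert('n')): buffer="ncwxnwhne" (len 9), cursors c1@1 c2@5 c3@8, authorship 1...2..3.
After op 3 (insert('z')): buffer="nzcwxnzwhnze" (len 12), cursors c1@2 c2@7 c3@11, authorship 11...22..33.
After op 4 (insert('j')): buffer="nzjcwxnzjwhnzje" (len 15), cursors c1@3 c2@9 c3@14, authorship 111...222..333.
After op 5 (delete): buffer="nzcwxnzwhnze" (len 12), cursors c1@2 c2@7 c3@11, authorship 11...22..33.
After op 6 (delete): buffer="ncwxnwhne" (len 9), cursors c1@1 c2@5 c3@8, authorship 1...2..3.
After op 7 (insert('p')): buffer="npcwxnpwhnpe" (len 12), cursors c1@2 c2@7 c3@11, authorship 11...22..33.
After op 8 (insert('g')): buffer="npgcwxnpgwhnpge" (len 15), cursors c1@3 c2@9 c3@14, authorship 111...222..333.
Authorship (.=original, N=cursor N): 1 1 1 . . . 2 2 2 . . 3 3 3 .
Index 6: author = 2

Answer: cursor 2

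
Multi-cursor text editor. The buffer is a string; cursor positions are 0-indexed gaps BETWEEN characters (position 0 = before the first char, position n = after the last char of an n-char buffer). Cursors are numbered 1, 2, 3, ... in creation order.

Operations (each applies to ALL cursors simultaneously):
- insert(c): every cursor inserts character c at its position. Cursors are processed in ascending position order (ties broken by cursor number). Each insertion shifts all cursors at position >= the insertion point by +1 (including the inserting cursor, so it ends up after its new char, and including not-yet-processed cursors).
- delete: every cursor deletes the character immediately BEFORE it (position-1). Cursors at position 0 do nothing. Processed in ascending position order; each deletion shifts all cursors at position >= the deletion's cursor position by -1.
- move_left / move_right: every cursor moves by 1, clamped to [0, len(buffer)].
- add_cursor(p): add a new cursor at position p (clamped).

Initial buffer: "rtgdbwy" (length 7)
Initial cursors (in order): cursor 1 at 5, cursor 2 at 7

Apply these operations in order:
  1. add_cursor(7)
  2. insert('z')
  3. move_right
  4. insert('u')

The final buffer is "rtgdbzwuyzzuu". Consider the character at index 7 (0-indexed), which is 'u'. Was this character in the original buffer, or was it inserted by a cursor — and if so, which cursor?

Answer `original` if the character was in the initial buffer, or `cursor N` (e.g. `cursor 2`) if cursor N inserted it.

Answer: cursor 1

Derivation:
After op 1 (add_cursor(7)): buffer="rtgdbwy" (len 7), cursors c1@5 c2@7 c3@7, authorship .......
After op 2 (insert('z')): buffer="rtgdbzwyzz" (len 10), cursors c1@6 c2@10 c3@10, authorship .....1..23
After op 3 (move_right): buffer="rtgdbzwyzz" (len 10), cursors c1@7 c2@10 c3@10, authorship .....1..23
After op 4 (insert('u')): buffer="rtgdbzwuyzzuu" (len 13), cursors c1@8 c2@13 c3@13, authorship .....1.1.2323
Authorship (.=original, N=cursor N): . . . . . 1 . 1 . 2 3 2 3
Index 7: author = 1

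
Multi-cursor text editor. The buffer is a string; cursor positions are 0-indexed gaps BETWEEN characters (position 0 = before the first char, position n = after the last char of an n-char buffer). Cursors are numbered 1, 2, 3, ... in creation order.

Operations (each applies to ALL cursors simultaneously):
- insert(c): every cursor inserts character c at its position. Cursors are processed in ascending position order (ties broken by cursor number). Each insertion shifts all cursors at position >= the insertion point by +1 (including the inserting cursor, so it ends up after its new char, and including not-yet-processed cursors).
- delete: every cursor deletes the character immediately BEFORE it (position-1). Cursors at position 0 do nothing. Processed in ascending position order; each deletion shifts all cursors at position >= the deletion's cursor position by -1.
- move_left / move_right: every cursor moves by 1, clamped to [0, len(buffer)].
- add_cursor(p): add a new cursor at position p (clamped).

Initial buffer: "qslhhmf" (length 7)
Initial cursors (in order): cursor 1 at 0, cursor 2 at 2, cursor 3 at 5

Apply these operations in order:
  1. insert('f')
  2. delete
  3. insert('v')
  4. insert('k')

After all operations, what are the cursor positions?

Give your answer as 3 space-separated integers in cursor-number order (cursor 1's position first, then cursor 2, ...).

After op 1 (insert('f')): buffer="fqsflhhfmf" (len 10), cursors c1@1 c2@4 c3@8, authorship 1..2...3..
After op 2 (delete): buffer="qslhhmf" (len 7), cursors c1@0 c2@2 c3@5, authorship .......
After op 3 (insert('v')): buffer="vqsvlhhvmf" (len 10), cursors c1@1 c2@4 c3@8, authorship 1..2...3..
After op 4 (insert('k')): buffer="vkqsvklhhvkmf" (len 13), cursors c1@2 c2@6 c3@11, authorship 11..22...33..

Answer: 2 6 11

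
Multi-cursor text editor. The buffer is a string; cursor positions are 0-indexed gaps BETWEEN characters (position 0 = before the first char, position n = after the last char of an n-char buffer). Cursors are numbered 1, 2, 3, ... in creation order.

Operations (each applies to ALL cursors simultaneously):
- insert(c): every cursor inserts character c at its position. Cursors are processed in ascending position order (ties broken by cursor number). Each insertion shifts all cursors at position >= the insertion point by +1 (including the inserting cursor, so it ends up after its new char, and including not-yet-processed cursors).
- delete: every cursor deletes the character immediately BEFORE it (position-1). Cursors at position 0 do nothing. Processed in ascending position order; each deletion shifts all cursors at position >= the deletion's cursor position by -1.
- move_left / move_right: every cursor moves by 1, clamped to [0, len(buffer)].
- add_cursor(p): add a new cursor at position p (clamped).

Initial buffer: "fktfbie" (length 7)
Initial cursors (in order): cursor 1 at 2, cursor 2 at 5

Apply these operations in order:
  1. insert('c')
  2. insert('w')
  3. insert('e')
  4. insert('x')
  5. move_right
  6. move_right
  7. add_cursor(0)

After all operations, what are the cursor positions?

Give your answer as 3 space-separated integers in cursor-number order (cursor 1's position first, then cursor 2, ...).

Answer: 8 15 0

Derivation:
After op 1 (insert('c')): buffer="fkctfbcie" (len 9), cursors c1@3 c2@7, authorship ..1...2..
After op 2 (insert('w')): buffer="fkcwtfbcwie" (len 11), cursors c1@4 c2@9, authorship ..11...22..
After op 3 (insert('e')): buffer="fkcwetfbcweie" (len 13), cursors c1@5 c2@11, authorship ..111...222..
After op 4 (insert('x')): buffer="fkcwextfbcwexie" (len 15), cursors c1@6 c2@13, authorship ..1111...2222..
After op 5 (move_right): buffer="fkcwextfbcwexie" (len 15), cursors c1@7 c2@14, authorship ..1111...2222..
After op 6 (move_right): buffer="fkcwextfbcwexie" (len 15), cursors c1@8 c2@15, authorship ..1111...2222..
After op 7 (add_cursor(0)): buffer="fkcwextfbcwexie" (len 15), cursors c3@0 c1@8 c2@15, authorship ..1111...2222..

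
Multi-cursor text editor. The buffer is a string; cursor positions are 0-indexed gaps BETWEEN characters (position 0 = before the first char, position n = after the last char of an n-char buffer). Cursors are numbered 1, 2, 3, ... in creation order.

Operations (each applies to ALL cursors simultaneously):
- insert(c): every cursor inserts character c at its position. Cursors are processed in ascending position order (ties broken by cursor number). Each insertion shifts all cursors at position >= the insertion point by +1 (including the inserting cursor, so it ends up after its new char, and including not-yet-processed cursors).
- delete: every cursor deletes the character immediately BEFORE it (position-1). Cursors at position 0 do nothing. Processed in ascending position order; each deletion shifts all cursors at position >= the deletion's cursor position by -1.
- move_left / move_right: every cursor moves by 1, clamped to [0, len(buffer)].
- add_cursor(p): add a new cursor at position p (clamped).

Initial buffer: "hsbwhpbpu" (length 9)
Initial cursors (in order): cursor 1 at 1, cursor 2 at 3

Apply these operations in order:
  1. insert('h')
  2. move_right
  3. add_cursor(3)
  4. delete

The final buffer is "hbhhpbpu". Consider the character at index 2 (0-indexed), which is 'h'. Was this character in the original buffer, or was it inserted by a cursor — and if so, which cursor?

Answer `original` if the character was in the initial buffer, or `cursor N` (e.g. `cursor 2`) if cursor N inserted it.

Answer: cursor 2

Derivation:
After op 1 (insert('h')): buffer="hhsbhwhpbpu" (len 11), cursors c1@2 c2@5, authorship .1..2......
After op 2 (move_right): buffer="hhsbhwhpbpu" (len 11), cursors c1@3 c2@6, authorship .1..2......
After op 3 (add_cursor(3)): buffer="hhsbhwhpbpu" (len 11), cursors c1@3 c3@3 c2@6, authorship .1..2......
After op 4 (delete): buffer="hbhhpbpu" (len 8), cursors c1@1 c3@1 c2@3, authorship ..2.....
Authorship (.=original, N=cursor N): . . 2 . . . . .
Index 2: author = 2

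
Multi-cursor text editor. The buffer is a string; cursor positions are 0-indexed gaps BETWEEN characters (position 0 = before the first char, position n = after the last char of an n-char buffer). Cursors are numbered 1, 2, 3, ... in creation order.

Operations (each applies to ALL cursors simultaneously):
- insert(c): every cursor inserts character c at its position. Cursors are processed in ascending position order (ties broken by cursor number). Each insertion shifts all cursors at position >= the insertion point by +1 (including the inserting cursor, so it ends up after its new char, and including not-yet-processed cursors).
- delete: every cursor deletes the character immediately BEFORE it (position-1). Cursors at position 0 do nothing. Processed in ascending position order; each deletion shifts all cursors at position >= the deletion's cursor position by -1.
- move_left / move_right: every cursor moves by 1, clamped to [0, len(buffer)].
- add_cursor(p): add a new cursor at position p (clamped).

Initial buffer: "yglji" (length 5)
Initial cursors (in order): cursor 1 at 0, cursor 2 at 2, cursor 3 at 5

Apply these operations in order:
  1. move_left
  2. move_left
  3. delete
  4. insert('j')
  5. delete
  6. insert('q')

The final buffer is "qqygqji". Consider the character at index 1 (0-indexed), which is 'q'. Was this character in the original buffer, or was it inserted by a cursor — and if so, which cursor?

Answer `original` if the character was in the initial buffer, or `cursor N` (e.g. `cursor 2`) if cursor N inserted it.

Answer: cursor 2

Derivation:
After op 1 (move_left): buffer="yglji" (len 5), cursors c1@0 c2@1 c3@4, authorship .....
After op 2 (move_left): buffer="yglji" (len 5), cursors c1@0 c2@0 c3@3, authorship .....
After op 3 (delete): buffer="ygji" (len 4), cursors c1@0 c2@0 c3@2, authorship ....
After op 4 (insert('j')): buffer="jjygjji" (len 7), cursors c1@2 c2@2 c3@5, authorship 12..3..
After op 5 (delete): buffer="ygji" (len 4), cursors c1@0 c2@0 c3@2, authorship ....
After op 6 (insert('q')): buffer="qqygqji" (len 7), cursors c1@2 c2@2 c3@5, authorship 12..3..
Authorship (.=original, N=cursor N): 1 2 . . 3 . .
Index 1: author = 2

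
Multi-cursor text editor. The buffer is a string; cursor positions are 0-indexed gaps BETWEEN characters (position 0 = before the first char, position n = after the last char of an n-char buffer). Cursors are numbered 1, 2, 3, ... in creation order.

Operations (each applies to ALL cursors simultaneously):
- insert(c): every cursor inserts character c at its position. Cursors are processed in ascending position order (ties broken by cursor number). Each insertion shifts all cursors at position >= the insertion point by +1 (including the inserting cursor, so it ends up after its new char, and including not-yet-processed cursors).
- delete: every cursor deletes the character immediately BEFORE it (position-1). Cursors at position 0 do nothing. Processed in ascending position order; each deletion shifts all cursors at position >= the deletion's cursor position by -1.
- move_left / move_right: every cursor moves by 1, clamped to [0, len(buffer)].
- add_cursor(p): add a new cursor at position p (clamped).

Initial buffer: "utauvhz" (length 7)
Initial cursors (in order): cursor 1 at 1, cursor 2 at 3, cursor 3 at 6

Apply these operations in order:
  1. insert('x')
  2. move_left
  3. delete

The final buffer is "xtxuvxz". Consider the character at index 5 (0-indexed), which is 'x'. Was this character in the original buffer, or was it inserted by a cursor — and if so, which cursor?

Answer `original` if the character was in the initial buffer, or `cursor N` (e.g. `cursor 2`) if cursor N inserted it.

After op 1 (insert('x')): buffer="uxtaxuvhxz" (len 10), cursors c1@2 c2@5 c3@9, authorship .1..2...3.
After op 2 (move_left): buffer="uxtaxuvhxz" (len 10), cursors c1@1 c2@4 c3@8, authorship .1..2...3.
After op 3 (delete): buffer="xtxuvxz" (len 7), cursors c1@0 c2@2 c3@5, authorship 1.2..3.
Authorship (.=original, N=cursor N): 1 . 2 . . 3 .
Index 5: author = 3

Answer: cursor 3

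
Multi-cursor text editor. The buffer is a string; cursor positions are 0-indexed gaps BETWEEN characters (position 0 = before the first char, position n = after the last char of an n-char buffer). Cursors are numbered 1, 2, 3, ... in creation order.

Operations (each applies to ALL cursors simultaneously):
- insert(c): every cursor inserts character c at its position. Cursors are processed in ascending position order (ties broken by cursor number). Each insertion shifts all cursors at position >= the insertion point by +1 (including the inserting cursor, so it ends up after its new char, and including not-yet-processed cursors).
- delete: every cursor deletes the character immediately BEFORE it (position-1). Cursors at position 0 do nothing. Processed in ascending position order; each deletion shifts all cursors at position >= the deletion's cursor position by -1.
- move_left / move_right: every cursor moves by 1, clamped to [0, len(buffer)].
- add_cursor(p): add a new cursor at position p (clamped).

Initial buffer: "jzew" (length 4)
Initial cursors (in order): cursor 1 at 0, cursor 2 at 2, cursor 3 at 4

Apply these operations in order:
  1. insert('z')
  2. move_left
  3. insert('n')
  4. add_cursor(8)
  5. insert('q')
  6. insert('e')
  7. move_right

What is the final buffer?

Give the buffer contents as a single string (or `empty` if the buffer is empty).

Answer: nqezjznqezewqenqez

Derivation:
After op 1 (insert('z')): buffer="zjzzewz" (len 7), cursors c1@1 c2@4 c3@7, authorship 1..2..3
After op 2 (move_left): buffer="zjzzewz" (len 7), cursors c1@0 c2@3 c3@6, authorship 1..2..3
After op 3 (insert('n')): buffer="nzjznzewnz" (len 10), cursors c1@1 c2@5 c3@9, authorship 11..22..33
After op 4 (add_cursor(8)): buffer="nzjznzewnz" (len 10), cursors c1@1 c2@5 c4@8 c3@9, authorship 11..22..33
After op 5 (insert('q')): buffer="nqzjznqzewqnqz" (len 14), cursors c1@2 c2@7 c4@11 c3@13, authorship 111..222..4333
After op 6 (insert('e')): buffer="nqezjznqezewqenqez" (len 18), cursors c1@3 c2@9 c4@14 c3@17, authorship 1111..2222..443333
After op 7 (move_right): buffer="nqezjznqezewqenqez" (len 18), cursors c1@4 c2@10 c4@15 c3@18, authorship 1111..2222..443333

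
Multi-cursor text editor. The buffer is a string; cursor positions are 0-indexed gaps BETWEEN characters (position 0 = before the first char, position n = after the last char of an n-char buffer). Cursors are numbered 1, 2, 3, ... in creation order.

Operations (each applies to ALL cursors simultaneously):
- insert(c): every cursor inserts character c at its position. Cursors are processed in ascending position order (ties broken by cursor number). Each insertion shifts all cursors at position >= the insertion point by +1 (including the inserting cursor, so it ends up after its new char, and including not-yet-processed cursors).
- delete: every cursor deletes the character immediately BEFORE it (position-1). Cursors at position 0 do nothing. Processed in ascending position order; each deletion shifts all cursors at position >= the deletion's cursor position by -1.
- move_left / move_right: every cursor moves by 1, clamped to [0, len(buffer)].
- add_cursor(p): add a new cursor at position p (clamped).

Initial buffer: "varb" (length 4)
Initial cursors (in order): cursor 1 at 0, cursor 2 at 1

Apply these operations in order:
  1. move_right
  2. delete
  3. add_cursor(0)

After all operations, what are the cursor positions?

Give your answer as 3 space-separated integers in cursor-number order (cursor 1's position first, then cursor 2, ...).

Answer: 0 0 0

Derivation:
After op 1 (move_right): buffer="varb" (len 4), cursors c1@1 c2@2, authorship ....
After op 2 (delete): buffer="rb" (len 2), cursors c1@0 c2@0, authorship ..
After op 3 (add_cursor(0)): buffer="rb" (len 2), cursors c1@0 c2@0 c3@0, authorship ..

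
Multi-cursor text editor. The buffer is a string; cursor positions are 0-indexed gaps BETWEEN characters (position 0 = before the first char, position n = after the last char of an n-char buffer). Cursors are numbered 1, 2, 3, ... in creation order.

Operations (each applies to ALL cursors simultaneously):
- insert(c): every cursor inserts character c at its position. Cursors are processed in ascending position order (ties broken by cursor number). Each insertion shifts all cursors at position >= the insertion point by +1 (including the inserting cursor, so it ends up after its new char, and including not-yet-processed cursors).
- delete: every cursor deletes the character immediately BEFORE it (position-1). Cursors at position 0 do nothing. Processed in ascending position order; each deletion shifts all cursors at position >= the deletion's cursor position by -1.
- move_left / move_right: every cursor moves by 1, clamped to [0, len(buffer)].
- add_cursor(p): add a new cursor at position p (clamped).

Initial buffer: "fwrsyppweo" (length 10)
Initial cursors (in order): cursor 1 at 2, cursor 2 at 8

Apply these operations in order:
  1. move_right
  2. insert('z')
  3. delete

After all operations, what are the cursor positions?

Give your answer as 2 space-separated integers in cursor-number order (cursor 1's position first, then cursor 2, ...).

After op 1 (move_right): buffer="fwrsyppweo" (len 10), cursors c1@3 c2@9, authorship ..........
After op 2 (insert('z')): buffer="fwrzsyppwezo" (len 12), cursors c1@4 c2@11, authorship ...1......2.
After op 3 (delete): buffer="fwrsyppweo" (len 10), cursors c1@3 c2@9, authorship ..........

Answer: 3 9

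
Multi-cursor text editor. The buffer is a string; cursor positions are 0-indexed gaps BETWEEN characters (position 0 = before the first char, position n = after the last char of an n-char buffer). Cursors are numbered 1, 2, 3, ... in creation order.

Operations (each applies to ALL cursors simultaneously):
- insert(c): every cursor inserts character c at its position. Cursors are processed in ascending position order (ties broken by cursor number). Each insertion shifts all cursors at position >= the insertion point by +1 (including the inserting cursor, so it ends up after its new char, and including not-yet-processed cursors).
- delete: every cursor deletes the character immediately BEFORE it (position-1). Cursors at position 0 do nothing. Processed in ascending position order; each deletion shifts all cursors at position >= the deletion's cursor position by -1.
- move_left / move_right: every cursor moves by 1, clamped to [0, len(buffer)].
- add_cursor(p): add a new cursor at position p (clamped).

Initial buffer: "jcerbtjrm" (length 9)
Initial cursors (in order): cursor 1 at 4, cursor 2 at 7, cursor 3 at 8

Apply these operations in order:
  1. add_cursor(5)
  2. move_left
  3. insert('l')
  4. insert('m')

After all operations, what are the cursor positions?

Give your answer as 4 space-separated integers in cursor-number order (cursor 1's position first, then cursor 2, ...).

Answer: 5 12 15 8

Derivation:
After op 1 (add_cursor(5)): buffer="jcerbtjrm" (len 9), cursors c1@4 c4@5 c2@7 c3@8, authorship .........
After op 2 (move_left): buffer="jcerbtjrm" (len 9), cursors c1@3 c4@4 c2@6 c3@7, authorship .........
After op 3 (insert('l')): buffer="jcelrlbtljlrm" (len 13), cursors c1@4 c4@6 c2@9 c3@11, authorship ...1.4..2.3..
After op 4 (insert('m')): buffer="jcelmrlmbtlmjlmrm" (len 17), cursors c1@5 c4@8 c2@12 c3@15, authorship ...11.44..22.33..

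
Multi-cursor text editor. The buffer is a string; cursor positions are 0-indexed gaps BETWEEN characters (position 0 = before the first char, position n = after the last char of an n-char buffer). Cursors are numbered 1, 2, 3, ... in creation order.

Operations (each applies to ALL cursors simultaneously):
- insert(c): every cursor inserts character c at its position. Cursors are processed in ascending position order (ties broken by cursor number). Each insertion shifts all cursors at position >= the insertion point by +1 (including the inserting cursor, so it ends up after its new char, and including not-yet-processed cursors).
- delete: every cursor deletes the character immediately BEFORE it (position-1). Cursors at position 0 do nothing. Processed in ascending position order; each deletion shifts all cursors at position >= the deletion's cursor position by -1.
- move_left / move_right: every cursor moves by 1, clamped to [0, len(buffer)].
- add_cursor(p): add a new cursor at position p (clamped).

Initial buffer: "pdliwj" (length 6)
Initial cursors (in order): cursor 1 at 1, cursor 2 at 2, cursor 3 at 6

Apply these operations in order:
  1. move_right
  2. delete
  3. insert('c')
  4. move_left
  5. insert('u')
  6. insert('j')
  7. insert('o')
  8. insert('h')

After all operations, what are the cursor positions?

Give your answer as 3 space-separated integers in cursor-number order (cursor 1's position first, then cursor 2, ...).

After op 1 (move_right): buffer="pdliwj" (len 6), cursors c1@2 c2@3 c3@6, authorship ......
After op 2 (delete): buffer="piw" (len 3), cursors c1@1 c2@1 c3@3, authorship ...
After op 3 (insert('c')): buffer="pcciwc" (len 6), cursors c1@3 c2@3 c3@6, authorship .12..3
After op 4 (move_left): buffer="pcciwc" (len 6), cursors c1@2 c2@2 c3@5, authorship .12..3
After op 5 (insert('u')): buffer="pcuuciwuc" (len 9), cursors c1@4 c2@4 c3@8, authorship .1122..33
After op 6 (insert('j')): buffer="pcuujjciwujc" (len 12), cursors c1@6 c2@6 c3@11, authorship .112122..333
After op 7 (insert('o')): buffer="pcuujjoociwujoc" (len 15), cursors c1@8 c2@8 c3@14, authorship .11212122..3333
After op 8 (insert('h')): buffer="pcuujjoohhciwujohc" (len 18), cursors c1@10 c2@10 c3@17, authorship .1121212122..33333

Answer: 10 10 17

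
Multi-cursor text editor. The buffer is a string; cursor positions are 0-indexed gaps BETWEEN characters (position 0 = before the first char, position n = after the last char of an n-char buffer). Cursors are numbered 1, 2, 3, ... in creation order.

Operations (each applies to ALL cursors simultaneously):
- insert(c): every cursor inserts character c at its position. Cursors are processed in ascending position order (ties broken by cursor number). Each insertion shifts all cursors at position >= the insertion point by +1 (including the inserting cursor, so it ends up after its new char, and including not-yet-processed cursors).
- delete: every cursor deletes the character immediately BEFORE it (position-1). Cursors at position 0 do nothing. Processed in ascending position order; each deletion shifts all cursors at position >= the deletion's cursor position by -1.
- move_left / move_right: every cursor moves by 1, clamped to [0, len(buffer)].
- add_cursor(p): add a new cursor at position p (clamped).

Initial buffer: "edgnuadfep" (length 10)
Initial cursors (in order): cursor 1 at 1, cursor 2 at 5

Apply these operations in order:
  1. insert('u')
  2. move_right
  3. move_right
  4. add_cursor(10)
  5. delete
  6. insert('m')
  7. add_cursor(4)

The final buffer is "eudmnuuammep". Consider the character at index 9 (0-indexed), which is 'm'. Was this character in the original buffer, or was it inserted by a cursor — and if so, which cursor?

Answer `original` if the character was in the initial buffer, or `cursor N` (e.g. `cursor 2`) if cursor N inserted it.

After op 1 (insert('u')): buffer="eudgnuuadfep" (len 12), cursors c1@2 c2@7, authorship .1....2.....
After op 2 (move_right): buffer="eudgnuuadfep" (len 12), cursors c1@3 c2@8, authorship .1....2.....
After op 3 (move_right): buffer="eudgnuuadfep" (len 12), cursors c1@4 c2@9, authorship .1....2.....
After op 4 (add_cursor(10)): buffer="eudgnuuadfep" (len 12), cursors c1@4 c2@9 c3@10, authorship .1....2.....
After op 5 (delete): buffer="eudnuuaep" (len 9), cursors c1@3 c2@7 c3@7, authorship .1...2...
After op 6 (insert('m')): buffer="eudmnuuammep" (len 12), cursors c1@4 c2@10 c3@10, authorship .1.1..2.23..
After op 7 (add_cursor(4)): buffer="eudmnuuammep" (len 12), cursors c1@4 c4@4 c2@10 c3@10, authorship .1.1..2.23..
Authorship (.=original, N=cursor N): . 1 . 1 . . 2 . 2 3 . .
Index 9: author = 3

Answer: cursor 3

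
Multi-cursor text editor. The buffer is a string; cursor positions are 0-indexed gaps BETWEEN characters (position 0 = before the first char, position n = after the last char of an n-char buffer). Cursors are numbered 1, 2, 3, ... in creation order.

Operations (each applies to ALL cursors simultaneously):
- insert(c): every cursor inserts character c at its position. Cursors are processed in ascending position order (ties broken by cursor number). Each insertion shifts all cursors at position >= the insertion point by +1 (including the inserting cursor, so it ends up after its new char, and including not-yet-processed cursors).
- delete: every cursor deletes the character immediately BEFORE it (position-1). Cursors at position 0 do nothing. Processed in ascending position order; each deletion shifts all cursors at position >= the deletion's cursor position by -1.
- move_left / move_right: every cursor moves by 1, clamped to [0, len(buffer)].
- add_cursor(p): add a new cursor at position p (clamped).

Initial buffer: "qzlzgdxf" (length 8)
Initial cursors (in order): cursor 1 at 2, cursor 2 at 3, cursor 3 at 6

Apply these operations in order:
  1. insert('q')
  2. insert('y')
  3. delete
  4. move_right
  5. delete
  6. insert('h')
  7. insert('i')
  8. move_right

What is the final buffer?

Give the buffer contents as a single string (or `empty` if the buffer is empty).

After op 1 (insert('q')): buffer="qzqlqzgdqxf" (len 11), cursors c1@3 c2@5 c3@9, authorship ..1.2...3..
After op 2 (insert('y')): buffer="qzqylqyzgdqyxf" (len 14), cursors c1@4 c2@7 c3@12, authorship ..11.22...33..
After op 3 (delete): buffer="qzqlqzgdqxf" (len 11), cursors c1@3 c2@5 c3@9, authorship ..1.2...3..
After op 4 (move_right): buffer="qzqlqzgdqxf" (len 11), cursors c1@4 c2@6 c3@10, authorship ..1.2...3..
After op 5 (delete): buffer="qzqqgdqf" (len 8), cursors c1@3 c2@4 c3@7, authorship ..12..3.
After op 6 (insert('h')): buffer="qzqhqhgdqhf" (len 11), cursors c1@4 c2@6 c3@10, authorship ..1122..33.
After op 7 (insert('i')): buffer="qzqhiqhigdqhif" (len 14), cursors c1@5 c2@8 c3@13, authorship ..111222..333.
After op 8 (move_right): buffer="qzqhiqhigdqhif" (len 14), cursors c1@6 c2@9 c3@14, authorship ..111222..333.

Answer: qzqhiqhigdqhif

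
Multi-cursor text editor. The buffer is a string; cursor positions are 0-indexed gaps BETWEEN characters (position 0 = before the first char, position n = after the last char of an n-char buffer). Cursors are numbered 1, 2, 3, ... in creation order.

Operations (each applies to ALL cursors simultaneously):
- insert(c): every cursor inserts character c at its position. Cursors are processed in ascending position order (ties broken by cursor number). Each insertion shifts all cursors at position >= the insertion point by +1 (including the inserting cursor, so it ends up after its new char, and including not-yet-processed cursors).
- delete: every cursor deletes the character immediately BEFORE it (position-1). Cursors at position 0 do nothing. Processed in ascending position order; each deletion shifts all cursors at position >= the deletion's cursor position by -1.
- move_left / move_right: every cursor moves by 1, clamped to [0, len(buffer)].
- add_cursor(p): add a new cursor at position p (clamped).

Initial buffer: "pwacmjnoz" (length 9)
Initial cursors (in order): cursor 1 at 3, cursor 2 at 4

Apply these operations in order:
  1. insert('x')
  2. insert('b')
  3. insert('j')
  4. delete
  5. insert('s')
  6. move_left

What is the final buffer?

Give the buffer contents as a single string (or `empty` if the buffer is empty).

Answer: pwaxbscxbsmjnoz

Derivation:
After op 1 (insert('x')): buffer="pwaxcxmjnoz" (len 11), cursors c1@4 c2@6, authorship ...1.2.....
After op 2 (insert('b')): buffer="pwaxbcxbmjnoz" (len 13), cursors c1@5 c2@8, authorship ...11.22.....
After op 3 (insert('j')): buffer="pwaxbjcxbjmjnoz" (len 15), cursors c1@6 c2@10, authorship ...111.222.....
After op 4 (delete): buffer="pwaxbcxbmjnoz" (len 13), cursors c1@5 c2@8, authorship ...11.22.....
After op 5 (insert('s')): buffer="pwaxbscxbsmjnoz" (len 15), cursors c1@6 c2@10, authorship ...111.222.....
After op 6 (move_left): buffer="pwaxbscxbsmjnoz" (len 15), cursors c1@5 c2@9, authorship ...111.222.....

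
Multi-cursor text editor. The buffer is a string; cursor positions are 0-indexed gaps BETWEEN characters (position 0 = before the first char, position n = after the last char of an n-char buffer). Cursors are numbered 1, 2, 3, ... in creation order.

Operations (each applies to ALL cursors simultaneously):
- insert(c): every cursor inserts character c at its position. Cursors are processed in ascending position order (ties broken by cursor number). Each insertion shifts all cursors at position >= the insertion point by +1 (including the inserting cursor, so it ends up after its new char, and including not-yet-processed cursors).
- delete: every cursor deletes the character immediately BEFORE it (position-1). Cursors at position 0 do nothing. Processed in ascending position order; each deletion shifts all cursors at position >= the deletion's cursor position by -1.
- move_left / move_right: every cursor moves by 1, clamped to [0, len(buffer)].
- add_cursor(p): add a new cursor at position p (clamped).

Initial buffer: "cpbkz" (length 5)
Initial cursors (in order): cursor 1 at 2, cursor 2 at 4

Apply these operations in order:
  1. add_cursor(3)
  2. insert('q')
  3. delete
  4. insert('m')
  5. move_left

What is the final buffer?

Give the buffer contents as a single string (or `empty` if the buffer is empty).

Answer: cpmbmkmz

Derivation:
After op 1 (add_cursor(3)): buffer="cpbkz" (len 5), cursors c1@2 c3@3 c2@4, authorship .....
After op 2 (insert('q')): buffer="cpqbqkqz" (len 8), cursors c1@3 c3@5 c2@7, authorship ..1.3.2.
After op 3 (delete): buffer="cpbkz" (len 5), cursors c1@2 c3@3 c2@4, authorship .....
After op 4 (insert('m')): buffer="cpmbmkmz" (len 8), cursors c1@3 c3@5 c2@7, authorship ..1.3.2.
After op 5 (move_left): buffer="cpmbmkmz" (len 8), cursors c1@2 c3@4 c2@6, authorship ..1.3.2.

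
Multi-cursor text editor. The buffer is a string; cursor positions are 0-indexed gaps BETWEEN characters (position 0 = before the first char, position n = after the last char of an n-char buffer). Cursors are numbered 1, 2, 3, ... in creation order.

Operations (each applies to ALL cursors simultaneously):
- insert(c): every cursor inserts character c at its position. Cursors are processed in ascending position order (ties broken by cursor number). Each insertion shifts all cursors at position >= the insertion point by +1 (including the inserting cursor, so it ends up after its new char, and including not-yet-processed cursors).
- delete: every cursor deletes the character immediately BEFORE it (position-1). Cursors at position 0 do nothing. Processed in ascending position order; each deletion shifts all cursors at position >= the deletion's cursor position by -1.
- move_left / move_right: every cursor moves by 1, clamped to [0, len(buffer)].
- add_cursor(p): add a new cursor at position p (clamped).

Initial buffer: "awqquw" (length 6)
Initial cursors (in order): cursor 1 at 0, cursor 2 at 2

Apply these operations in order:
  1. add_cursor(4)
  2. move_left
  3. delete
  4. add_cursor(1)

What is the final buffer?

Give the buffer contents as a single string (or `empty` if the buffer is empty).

Answer: wquw

Derivation:
After op 1 (add_cursor(4)): buffer="awqquw" (len 6), cursors c1@0 c2@2 c3@4, authorship ......
After op 2 (move_left): buffer="awqquw" (len 6), cursors c1@0 c2@1 c3@3, authorship ......
After op 3 (delete): buffer="wquw" (len 4), cursors c1@0 c2@0 c3@1, authorship ....
After op 4 (add_cursor(1)): buffer="wquw" (len 4), cursors c1@0 c2@0 c3@1 c4@1, authorship ....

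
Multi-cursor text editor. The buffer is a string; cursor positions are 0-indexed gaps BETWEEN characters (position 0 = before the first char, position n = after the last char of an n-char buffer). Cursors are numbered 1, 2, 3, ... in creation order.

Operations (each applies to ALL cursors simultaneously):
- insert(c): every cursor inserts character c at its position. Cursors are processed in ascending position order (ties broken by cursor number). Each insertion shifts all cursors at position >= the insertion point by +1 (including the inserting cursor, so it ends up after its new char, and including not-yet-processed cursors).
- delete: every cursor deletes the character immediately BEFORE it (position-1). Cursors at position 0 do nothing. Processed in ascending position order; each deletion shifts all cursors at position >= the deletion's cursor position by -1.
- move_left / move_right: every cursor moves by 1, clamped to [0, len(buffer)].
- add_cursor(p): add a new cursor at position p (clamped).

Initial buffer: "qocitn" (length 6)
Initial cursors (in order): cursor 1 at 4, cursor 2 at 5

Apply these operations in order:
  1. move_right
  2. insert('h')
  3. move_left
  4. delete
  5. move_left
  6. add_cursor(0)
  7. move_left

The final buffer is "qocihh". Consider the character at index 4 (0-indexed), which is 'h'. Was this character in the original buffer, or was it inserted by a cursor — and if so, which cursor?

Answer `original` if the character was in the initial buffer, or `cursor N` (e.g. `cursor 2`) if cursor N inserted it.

Answer: cursor 1

Derivation:
After op 1 (move_right): buffer="qocitn" (len 6), cursors c1@5 c2@6, authorship ......
After op 2 (insert('h')): buffer="qocithnh" (len 8), cursors c1@6 c2@8, authorship .....1.2
After op 3 (move_left): buffer="qocithnh" (len 8), cursors c1@5 c2@7, authorship .....1.2
After op 4 (delete): buffer="qocihh" (len 6), cursors c1@4 c2@5, authorship ....12
After op 5 (move_left): buffer="qocihh" (len 6), cursors c1@3 c2@4, authorship ....12
After op 6 (add_cursor(0)): buffer="qocihh" (len 6), cursors c3@0 c1@3 c2@4, authorship ....12
After op 7 (move_left): buffer="qocihh" (len 6), cursors c3@0 c1@2 c2@3, authorship ....12
Authorship (.=original, N=cursor N): . . . . 1 2
Index 4: author = 1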